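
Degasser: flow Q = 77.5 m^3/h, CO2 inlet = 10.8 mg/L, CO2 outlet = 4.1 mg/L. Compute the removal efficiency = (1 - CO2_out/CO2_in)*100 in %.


CO2_out / CO2_in = 4.1 / 10.8 = 0.37962963
Fraction remaining = 0.37962963
efficiency = (1 - 0.37962963) * 100 = 62.037 %

62.037 %


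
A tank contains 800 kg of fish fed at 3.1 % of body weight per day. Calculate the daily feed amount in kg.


Feeding rate fraction = 3.1% / 100 = 0.031
Daily feed = 800 kg * 0.031 = 24.8 kg/day

24.8 kg/day


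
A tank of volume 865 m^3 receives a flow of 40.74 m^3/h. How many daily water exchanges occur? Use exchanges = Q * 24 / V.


Daily flow volume = 40.74 m^3/h * 24 h = 977.76 m^3/day
Exchanges = daily flow / tank volume = 977.76 / 865 = 1.13036 exchanges/day

1.13036 exchanges/day


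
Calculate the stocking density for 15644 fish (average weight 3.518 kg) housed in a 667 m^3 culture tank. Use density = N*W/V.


Total biomass = 15644 fish * 3.518 kg = 55035.592 kg
Density = total biomass / volume = 55035.592 / 667 = 82.5121 kg/m^3

82.5121 kg/m^3


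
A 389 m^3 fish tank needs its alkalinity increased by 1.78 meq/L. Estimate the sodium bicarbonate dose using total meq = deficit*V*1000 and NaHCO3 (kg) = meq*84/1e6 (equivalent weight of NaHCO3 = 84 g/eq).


Tank volume in L = 389 m^3 * 1000 = 389000 L
Total meq required = 1.78 meq/L * 389000 L = 692420 meq
NaHCO3 mass = 692420 meq * 84 mg/meq / 1e6 = 58.1633 kg

58.1633 kg


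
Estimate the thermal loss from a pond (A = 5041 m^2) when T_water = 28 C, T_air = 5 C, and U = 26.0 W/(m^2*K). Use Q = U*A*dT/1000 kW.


Temperature difference dT = 28 - 5 = 23 K
Heat loss (W) = U * A * dT = 26.0 * 5041 * 23 = 3014518 W
Convert to kW: 3014518 / 1000 = 3014.518 kW

3014.518 kW


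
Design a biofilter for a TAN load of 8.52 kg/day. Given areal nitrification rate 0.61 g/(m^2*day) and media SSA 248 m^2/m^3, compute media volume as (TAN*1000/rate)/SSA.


A = 8.52*1000 / 0.61 = 13967.213 m^2
V = 13967.213 / 248 = 56.3194

56.3194 m^3


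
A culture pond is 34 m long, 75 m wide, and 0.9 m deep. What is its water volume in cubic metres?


Base area = L * W = 34 * 75 = 2550 m^2
Volume = area * depth = 2550 * 0.9 = 2295 m^3

2295 m^3


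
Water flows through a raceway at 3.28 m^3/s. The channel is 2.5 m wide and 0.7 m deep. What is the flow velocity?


Cross-sectional area = W * d = 2.5 * 0.7 = 1.75 m^2
Velocity = Q / A = 3.28 / 1.75 = 1.87429 m/s

1.87429 m/s


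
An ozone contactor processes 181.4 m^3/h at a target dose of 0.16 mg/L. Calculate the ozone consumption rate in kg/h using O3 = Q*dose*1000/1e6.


O3 demand (mg/h) = Q * dose * 1000 = 181.4 * 0.16 * 1000 = 29024 mg/h
Convert mg to kg: 29024 / 1e6 = 0.029024 kg/h

0.029024 kg/h


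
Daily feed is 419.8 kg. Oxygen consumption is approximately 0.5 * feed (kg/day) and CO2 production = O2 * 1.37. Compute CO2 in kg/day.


O2 = 419.8 * 0.5 = 209.9
CO2 = 209.9 * 1.37 = 287.563

287.563 kg/day


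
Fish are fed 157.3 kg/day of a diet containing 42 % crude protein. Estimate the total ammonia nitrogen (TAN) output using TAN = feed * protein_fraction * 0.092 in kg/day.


Protein in feed = 157.3 * 42/100 = 66.066 kg/day
TAN = protein * 0.092 = 66.066 * 0.092 = 6.078072 kg/day

6.078072 kg/day


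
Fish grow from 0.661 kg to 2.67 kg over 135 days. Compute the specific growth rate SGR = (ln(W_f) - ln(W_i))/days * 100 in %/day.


ln(W_f) = ln(2.67) = 0.98207847
ln(W_i) = ln(0.661) = -0.41400144
ln(W_f) - ln(W_i) = 0.98207847 - -0.41400144 = 1.3960799
SGR = 1.3960799 / 135 * 100 = 1.03413 %/day

1.03413 %/day


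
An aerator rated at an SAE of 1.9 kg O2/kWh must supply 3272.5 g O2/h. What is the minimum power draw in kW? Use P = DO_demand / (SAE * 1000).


SAE in g O2/kWh = 1.9 * 1000 = 1900 g/kWh
P = DO_demand / SAE_g = 3272.5 / 1900 = 1.72237 kW

1.72237 kW


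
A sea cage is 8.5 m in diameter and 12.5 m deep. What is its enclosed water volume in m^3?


r = d/2 = 8.5/2 = 4.25 m
Base area = pi*r^2 = pi*4.25^2 = 56.745017 m^2
Volume = 56.745017 * 12.5 = 709.313 m^3

709.313 m^3


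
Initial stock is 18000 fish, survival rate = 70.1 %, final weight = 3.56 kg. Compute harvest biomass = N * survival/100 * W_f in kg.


Survivors = 18000 * 70.1/100 = 12618 fish
Harvest biomass = survivors * W_f = 12618 * 3.56 = 44920.08 kg

44920.08 kg


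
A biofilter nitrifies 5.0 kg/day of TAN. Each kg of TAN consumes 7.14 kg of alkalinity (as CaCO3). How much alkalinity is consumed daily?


Alkalinity factor: 7.14 kg CaCO3 consumed per kg TAN nitrified
alk = 5.0 kg TAN * 7.14 = 35.7 kg CaCO3/day

35.7 kg CaCO3/day


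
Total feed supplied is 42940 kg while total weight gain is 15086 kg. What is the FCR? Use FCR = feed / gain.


FCR = feed consumed / weight gained
FCR = 42940 kg / 15086 kg = 2.84635

2.84635


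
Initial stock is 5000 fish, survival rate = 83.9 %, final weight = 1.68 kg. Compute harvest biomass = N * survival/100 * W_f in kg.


Survivors = 5000 * 83.9/100 = 4195 fish
Harvest biomass = survivors * W_f = 4195 * 1.68 = 7047.6 kg

7047.6 kg


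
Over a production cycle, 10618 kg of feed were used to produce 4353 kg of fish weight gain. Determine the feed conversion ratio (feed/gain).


FCR = feed consumed / weight gained
FCR = 10618 kg / 4353 kg = 2.43924

2.43924


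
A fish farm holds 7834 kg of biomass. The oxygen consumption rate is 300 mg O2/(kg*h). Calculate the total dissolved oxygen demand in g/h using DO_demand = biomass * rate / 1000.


Total O2 consumption (mg/h) = 7834 kg * 300 mg/(kg*h) = 2350200 mg/h
Convert to g/h: 2350200 / 1000 = 2350.2 g/h

2350.2 g/h


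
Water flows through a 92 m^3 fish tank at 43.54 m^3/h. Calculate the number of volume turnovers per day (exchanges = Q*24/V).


Daily flow volume = 43.54 m^3/h * 24 h = 1044.96 m^3/day
Exchanges = daily flow / tank volume = 1044.96 / 92 = 11.3583 exchanges/day

11.3583 exchanges/day


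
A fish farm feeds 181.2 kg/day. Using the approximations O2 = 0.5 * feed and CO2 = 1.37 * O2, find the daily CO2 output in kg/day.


O2 = 181.2 * 0.5 = 90.6
CO2 = 90.6 * 1.37 = 124.122

124.122 kg/day


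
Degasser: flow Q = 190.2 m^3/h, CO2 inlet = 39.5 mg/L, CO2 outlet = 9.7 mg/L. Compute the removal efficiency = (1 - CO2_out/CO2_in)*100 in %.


CO2_out / CO2_in = 9.7 / 39.5 = 0.24556962
Fraction remaining = 0.24556962
efficiency = (1 - 0.24556962) * 100 = 75.443 %

75.443 %


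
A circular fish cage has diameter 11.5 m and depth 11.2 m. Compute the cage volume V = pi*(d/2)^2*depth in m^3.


r = d/2 = 11.5/2 = 5.75 m
Base area = pi*r^2 = pi*5.75^2 = 103.86891 m^2
Volume = 103.86891 * 11.2 = 1163.33 m^3

1163.33 m^3


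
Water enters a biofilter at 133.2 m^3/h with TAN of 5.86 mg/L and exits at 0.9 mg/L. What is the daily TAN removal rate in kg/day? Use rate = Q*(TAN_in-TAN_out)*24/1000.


Concentration drop: TAN_in - TAN_out = 5.86 - 0.9 = 4.96 mg/L
Hourly TAN removed = Q * dTAN = 133.2 m^3/h * 4.96 mg/L = 660.672 g/h  (m^3/h * mg/L = g/h)
Daily TAN removed = 660.672 * 24 = 15856.128 g/day
Convert to kg/day: 15856.128 / 1000 = 15.856128 kg/day

15.856128 kg/day


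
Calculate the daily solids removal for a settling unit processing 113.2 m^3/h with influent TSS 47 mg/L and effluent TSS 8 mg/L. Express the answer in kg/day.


Concentration drop: TSS_in - TSS_out = 47 - 8 = 39 mg/L
Hourly solids removed = Q * dTSS = 113.2 m^3/h * 39 mg/L = 4414.8 g/h  (m^3/h * mg/L = g/h)
Daily solids removed = 4414.8 * 24 = 105955.2 g/day
Convert g to kg: 105955.2 / 1000 = 105.9552 kg/day

105.9552 kg/day


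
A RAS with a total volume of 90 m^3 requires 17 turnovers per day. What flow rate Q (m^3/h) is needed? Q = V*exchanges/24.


Daily recirculation volume = 90 m^3 * 17 = 1530 m^3/day
Flow rate Q = daily volume / 24 h = 1530 / 24 = 63.75 m^3/h

63.75 m^3/h


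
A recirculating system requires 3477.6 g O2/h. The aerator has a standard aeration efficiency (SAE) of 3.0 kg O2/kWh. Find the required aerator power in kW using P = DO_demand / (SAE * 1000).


SAE in g O2/kWh = 3.0 * 1000 = 3000 g/kWh
P = DO_demand / SAE_g = 3477.6 / 3000 = 1.1592 kW

1.1592 kW


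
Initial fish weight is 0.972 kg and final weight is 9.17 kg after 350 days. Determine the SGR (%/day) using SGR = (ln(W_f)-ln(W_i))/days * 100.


ln(W_f) = ln(9.17) = 2.2159373
ln(W_i) = ln(0.972) = -0.028399475
ln(W_f) - ln(W_i) = 2.2159373 - -0.028399475 = 2.2443368
SGR = 2.2443368 / 350 * 100 = 0.641239 %/day

0.641239 %/day


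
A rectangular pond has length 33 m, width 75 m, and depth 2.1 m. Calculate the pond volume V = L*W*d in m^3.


Base area = L * W = 33 * 75 = 2475 m^2
Volume = area * depth = 2475 * 2.1 = 5197.5 m^3

5197.5 m^3


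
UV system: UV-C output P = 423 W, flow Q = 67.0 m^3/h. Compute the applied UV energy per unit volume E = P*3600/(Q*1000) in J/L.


Energy delivered per hour = 423 W * 3600 s = 1522800 J/h
Volume treated per hour = 67.0 m^3/h * 1000 = 67000 L/h
dose = 1522800 / 67000 = 22.7284 J/L

22.7284 J/L


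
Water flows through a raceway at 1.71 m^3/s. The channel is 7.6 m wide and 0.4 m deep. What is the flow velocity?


Cross-sectional area = W * d = 7.6 * 0.4 = 3.04 m^2
Velocity = Q / A = 1.71 / 3.04 = 0.5625 m/s

0.5625 m/s


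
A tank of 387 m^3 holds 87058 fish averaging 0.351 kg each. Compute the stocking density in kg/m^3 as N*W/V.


Total biomass = 87058 fish * 0.351 kg = 30557.358 kg
Density = total biomass / volume = 30557.358 / 387 = 78.9596 kg/m^3

78.9596 kg/m^3


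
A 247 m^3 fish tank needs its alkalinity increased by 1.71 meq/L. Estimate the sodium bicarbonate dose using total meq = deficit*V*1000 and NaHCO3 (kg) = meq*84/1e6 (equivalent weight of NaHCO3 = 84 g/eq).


Tank volume in L = 247 m^3 * 1000 = 247000 L
Total meq required = 1.71 meq/L * 247000 L = 422370 meq
NaHCO3 mass = 422370 meq * 84 mg/meq / 1e6 = 35.4791 kg

35.4791 kg


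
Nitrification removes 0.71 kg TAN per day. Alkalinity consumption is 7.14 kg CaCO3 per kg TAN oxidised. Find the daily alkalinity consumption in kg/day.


Alkalinity factor: 7.14 kg CaCO3 consumed per kg TAN nitrified
alk = 0.71 kg TAN * 7.14 = 5.0694 kg CaCO3/day

5.0694 kg CaCO3/day


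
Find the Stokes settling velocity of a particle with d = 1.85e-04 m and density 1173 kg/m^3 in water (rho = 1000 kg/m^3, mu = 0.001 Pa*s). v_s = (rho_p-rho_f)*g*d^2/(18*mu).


Density difference: rho_p - rho_f = 1173 - 1000 = 173 kg/m^3
d^2 = (1.85e-04)^2 = 3.4225e-08 m^2
Numerator = (rho_p - rho_f) * g * d^2 = 173 * 9.81 * 3.4225e-08 = 5.8084274e-05
Denominator = 18 * mu = 18 * 0.001 = 0.018
v_s = 5.8084274e-05 / 0.018 = 0.0032269 m/s
Check: Re = rho_f * v_s * d / mu = 1000 * 0.0032269 * 1.85e-04 / 0.001 = 0.597 < 1, so Stokes' law applies.

0.0032269 m/s


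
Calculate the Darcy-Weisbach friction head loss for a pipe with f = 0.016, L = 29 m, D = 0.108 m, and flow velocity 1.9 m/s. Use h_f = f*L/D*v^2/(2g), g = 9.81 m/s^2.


v^2 = 1.9^2 = 3.61 m^2/s^2
L/D = 29/0.108 = 268.51852
h_f = f*(L/D)*v^2/(2g) = 0.016 * 268.51852 * 3.61 / 19.62 = 0.790501 m

0.790501 m


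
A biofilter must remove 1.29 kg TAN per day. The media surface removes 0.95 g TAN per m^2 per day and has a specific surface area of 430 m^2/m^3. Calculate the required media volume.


A = 1.29*1000 / 0.95 = 1357.8947 m^2
V = 1357.8947 / 430 = 3.15789

3.15789 m^3


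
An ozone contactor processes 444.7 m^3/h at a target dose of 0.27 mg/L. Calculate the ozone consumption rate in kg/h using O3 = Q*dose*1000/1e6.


O3 demand (mg/h) = Q * dose * 1000 = 444.7 * 0.27 * 1000 = 120069 mg/h
Convert mg to kg: 120069 / 1e6 = 0.120069 kg/h

0.120069 kg/h


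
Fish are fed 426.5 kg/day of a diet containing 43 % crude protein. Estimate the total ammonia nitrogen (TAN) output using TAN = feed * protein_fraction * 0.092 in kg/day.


Protein in feed = 426.5 * 43/100 = 183.395 kg/day
TAN = protein * 0.092 = 183.395 * 0.092 = 16.87234 kg/day

16.87234 kg/day


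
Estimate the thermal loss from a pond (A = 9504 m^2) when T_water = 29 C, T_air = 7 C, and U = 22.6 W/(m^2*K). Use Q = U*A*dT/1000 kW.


Temperature difference dT = 29 - 7 = 22 K
Heat loss (W) = U * A * dT = 22.6 * 9504 * 22 = 4725388.8 W
Convert to kW: 4725388.8 / 1000 = 4725.3888 kW

4725.3888 kW


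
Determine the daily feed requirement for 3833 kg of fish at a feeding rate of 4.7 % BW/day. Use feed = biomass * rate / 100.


Feeding rate fraction = 4.7% / 100 = 0.047
Daily feed = 3833 kg * 0.047 = 180.151 kg/day

180.151 kg/day


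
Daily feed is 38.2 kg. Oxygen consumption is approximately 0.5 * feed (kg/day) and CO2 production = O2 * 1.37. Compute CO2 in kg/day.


O2 = 38.2 * 0.5 = 19.1
CO2 = 19.1 * 1.37 = 26.167

26.167 kg/day


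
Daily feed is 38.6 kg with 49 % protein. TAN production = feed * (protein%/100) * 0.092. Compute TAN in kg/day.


Protein in feed = 38.6 * 49/100 = 18.914 kg/day
TAN = protein * 0.092 = 18.914 * 0.092 = 1.740088 kg/day

1.740088 kg/day


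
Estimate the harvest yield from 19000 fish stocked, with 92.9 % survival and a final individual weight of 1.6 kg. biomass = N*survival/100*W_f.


Survivors = 19000 * 92.9/100 = 17651 fish
Harvest biomass = survivors * W_f = 17651 * 1.6 = 28241.6 kg

28241.6 kg


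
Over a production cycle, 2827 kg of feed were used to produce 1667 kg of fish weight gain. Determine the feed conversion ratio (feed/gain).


FCR = feed consumed / weight gained
FCR = 2827 kg / 1667 kg = 1.69586

1.69586


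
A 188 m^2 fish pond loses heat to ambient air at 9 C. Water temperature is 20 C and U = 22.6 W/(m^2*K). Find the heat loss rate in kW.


Temperature difference dT = 20 - 9 = 11 K
Heat loss (W) = U * A * dT = 22.6 * 188 * 11 = 46736.8 W
Convert to kW: 46736.8 / 1000 = 46.7368 kW

46.7368 kW


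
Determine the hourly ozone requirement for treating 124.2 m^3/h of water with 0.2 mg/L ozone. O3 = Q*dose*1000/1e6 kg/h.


O3 demand (mg/h) = Q * dose * 1000 = 124.2 * 0.2 * 1000 = 24840 mg/h
Convert mg to kg: 24840 / 1e6 = 0.02484 kg/h

0.02484 kg/h


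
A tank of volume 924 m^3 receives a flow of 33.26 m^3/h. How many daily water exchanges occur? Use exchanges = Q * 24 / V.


Daily flow volume = 33.26 m^3/h * 24 h = 798.24 m^3/day
Exchanges = daily flow / tank volume = 798.24 / 924 = 0.863896 exchanges/day

0.863896 exchanges/day


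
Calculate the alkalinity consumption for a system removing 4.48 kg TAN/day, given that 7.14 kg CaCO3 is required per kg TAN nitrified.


Alkalinity factor: 7.14 kg CaCO3 consumed per kg TAN nitrified
alk = 4.48 kg TAN * 7.14 = 31.9872 kg CaCO3/day

31.9872 kg CaCO3/day


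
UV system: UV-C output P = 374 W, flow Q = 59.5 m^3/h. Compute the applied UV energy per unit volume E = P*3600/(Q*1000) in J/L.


Energy delivered per hour = 374 W * 3600 s = 1346400 J/h
Volume treated per hour = 59.5 m^3/h * 1000 = 59500 L/h
dose = 1346400 / 59500 = 22.6286 J/L

22.6286 J/L


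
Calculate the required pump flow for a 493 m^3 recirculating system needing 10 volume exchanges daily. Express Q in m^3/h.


Daily recirculation volume = 493 m^3 * 10 = 4930 m^3/day
Flow rate Q = daily volume / 24 h = 4930 / 24 = 205.417 m^3/h

205.417 m^3/h


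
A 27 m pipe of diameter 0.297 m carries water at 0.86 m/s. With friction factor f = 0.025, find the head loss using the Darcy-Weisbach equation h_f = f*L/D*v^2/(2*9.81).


v^2 = 0.86^2 = 0.7396 m^2/s^2
L/D = 27/0.297 = 90.909091
h_f = f*(L/D)*v^2/(2g) = 0.025 * 90.909091 * 0.7396 / 19.62 = 0.0856732 m

0.0856732 m


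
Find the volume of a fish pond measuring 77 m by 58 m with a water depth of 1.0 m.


Base area = L * W = 77 * 58 = 4466 m^2
Volume = area * depth = 4466 * 1.0 = 4466 m^3

4466 m^3


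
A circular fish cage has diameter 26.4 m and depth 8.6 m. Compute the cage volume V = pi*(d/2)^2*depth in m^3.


r = d/2 = 26.4/2 = 13.2 m
Base area = pi*r^2 = pi*13.2^2 = 547.3911 m^2
Volume = 547.3911 * 8.6 = 4707.56 m^3

4707.56 m^3


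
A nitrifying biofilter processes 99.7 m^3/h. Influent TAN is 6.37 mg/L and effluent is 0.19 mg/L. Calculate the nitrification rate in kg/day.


Concentration drop: TAN_in - TAN_out = 6.37 - 0.19 = 6.18 mg/L
Hourly TAN removed = Q * dTAN = 99.7 m^3/h * 6.18 mg/L = 616.146 g/h  (m^3/h * mg/L = g/h)
Daily TAN removed = 616.146 * 24 = 14787.504 g/day
Convert to kg/day: 14787.504 / 1000 = 14.787504 kg/day

14.787504 kg/day


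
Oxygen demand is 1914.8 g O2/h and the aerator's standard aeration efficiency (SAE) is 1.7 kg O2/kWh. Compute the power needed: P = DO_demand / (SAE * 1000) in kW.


SAE in g O2/kWh = 1.7 * 1000 = 1700 g/kWh
P = DO_demand / SAE_g = 1914.8 / 1700 = 1.12635 kW

1.12635 kW


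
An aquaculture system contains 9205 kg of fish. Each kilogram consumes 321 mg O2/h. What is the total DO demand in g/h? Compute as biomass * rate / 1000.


Total O2 consumption (mg/h) = 9205 kg * 321 mg/(kg*h) = 2954805 mg/h
Convert to g/h: 2954805 / 1000 = 2954.805 g/h

2954.805 g/h


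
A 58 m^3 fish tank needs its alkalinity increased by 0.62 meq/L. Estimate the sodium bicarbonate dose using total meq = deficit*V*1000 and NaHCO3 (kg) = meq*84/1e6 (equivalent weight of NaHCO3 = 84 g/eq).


Tank volume in L = 58 m^3 * 1000 = 58000 L
Total meq required = 0.62 meq/L * 58000 L = 35960 meq
NaHCO3 mass = 35960 meq * 84 mg/meq / 1e6 = 3.02064 kg

3.02064 kg


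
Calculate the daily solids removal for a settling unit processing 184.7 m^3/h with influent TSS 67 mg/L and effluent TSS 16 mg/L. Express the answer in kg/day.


Concentration drop: TSS_in - TSS_out = 67 - 16 = 51 mg/L
Hourly solids removed = Q * dTSS = 184.7 m^3/h * 51 mg/L = 9419.7 g/h  (m^3/h * mg/L = g/h)
Daily solids removed = 9419.7 * 24 = 226072.8 g/day
Convert g to kg: 226072.8 / 1000 = 226.0728 kg/day

226.0728 kg/day


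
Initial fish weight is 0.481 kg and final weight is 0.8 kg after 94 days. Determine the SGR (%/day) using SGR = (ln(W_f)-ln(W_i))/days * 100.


ln(W_f) = ln(0.8) = -0.22314355
ln(W_i) = ln(0.481) = -0.73188801
ln(W_f) - ln(W_i) = -0.22314355 - -0.73188801 = 0.50874446
SGR = 0.50874446 / 94 * 100 = 0.541218 %/day

0.541218 %/day


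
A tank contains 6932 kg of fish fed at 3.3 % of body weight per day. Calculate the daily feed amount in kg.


Feeding rate fraction = 3.3% / 100 = 0.033
Daily feed = 6932 kg * 0.033 = 228.756 kg/day

228.756 kg/day


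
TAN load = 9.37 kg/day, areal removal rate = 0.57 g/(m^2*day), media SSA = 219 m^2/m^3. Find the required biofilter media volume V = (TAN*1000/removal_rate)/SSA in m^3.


A = 9.37*1000 / 0.57 = 16438.596 m^2
V = 16438.596 / 219 = 75.0621

75.0621 m^3


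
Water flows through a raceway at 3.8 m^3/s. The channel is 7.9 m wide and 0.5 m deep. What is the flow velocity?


Cross-sectional area = W * d = 7.9 * 0.5 = 3.95 m^2
Velocity = Q / A = 3.8 / 3.95 = 0.962025 m/s

0.962025 m/s


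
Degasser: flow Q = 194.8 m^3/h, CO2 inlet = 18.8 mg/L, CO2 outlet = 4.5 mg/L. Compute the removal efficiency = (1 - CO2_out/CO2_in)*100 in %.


CO2_out / CO2_in = 4.5 / 18.8 = 0.2393617
Fraction remaining = 0.2393617
efficiency = (1 - 0.2393617) * 100 = 76.0638 %

76.0638 %


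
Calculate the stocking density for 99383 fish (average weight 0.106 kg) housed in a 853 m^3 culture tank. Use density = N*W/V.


Total biomass = 99383 fish * 0.106 kg = 10534.598 kg
Density = total biomass / volume = 10534.598 / 853 = 12.3501 kg/m^3

12.3501 kg/m^3


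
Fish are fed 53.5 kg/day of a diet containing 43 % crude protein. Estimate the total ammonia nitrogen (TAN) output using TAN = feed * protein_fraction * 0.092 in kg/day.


Protein in feed = 53.5 * 43/100 = 23.005 kg/day
TAN = protein * 0.092 = 23.005 * 0.092 = 2.11646 kg/day

2.11646 kg/day


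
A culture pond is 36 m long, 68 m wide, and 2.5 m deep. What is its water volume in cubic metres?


Base area = L * W = 36 * 68 = 2448 m^2
Volume = area * depth = 2448 * 2.5 = 6120 m^3

6120 m^3


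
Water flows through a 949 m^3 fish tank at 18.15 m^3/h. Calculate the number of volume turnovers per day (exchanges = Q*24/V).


Daily flow volume = 18.15 m^3/h * 24 h = 435.6 m^3/day
Exchanges = daily flow / tank volume = 435.6 / 949 = 0.459009 exchanges/day

0.459009 exchanges/day


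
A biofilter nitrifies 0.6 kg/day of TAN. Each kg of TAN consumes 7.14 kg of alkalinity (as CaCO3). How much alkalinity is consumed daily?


Alkalinity factor: 7.14 kg CaCO3 consumed per kg TAN nitrified
alk = 0.6 kg TAN * 7.14 = 4.284 kg CaCO3/day

4.284 kg CaCO3/day


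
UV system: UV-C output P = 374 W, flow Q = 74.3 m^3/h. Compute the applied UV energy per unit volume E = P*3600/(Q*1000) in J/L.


Energy delivered per hour = 374 W * 3600 s = 1346400 J/h
Volume treated per hour = 74.3 m^3/h * 1000 = 74300 L/h
dose = 1346400 / 74300 = 18.1211 J/L

18.1211 J/L


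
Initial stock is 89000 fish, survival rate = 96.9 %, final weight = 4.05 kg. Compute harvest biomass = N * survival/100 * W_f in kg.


Survivors = 89000 * 96.9/100 = 86241 fish
Harvest biomass = survivors * W_f = 86241 * 4.05 = 349276.05 kg

349276.05 kg


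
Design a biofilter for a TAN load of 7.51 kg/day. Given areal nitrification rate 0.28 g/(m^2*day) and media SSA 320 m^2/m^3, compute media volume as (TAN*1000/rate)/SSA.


A = 7.51*1000 / 0.28 = 26821.429 m^2
V = 26821.429 / 320 = 83.817

83.817 m^3


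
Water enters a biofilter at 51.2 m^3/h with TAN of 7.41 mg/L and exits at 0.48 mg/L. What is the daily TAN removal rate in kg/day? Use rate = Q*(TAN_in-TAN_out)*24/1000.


Concentration drop: TAN_in - TAN_out = 7.41 - 0.48 = 6.93 mg/L
Hourly TAN removed = Q * dTAN = 51.2 m^3/h * 6.93 mg/L = 354.816 g/h  (m^3/h * mg/L = g/h)
Daily TAN removed = 354.816 * 24 = 8515.584 g/day
Convert to kg/day: 8515.584 / 1000 = 8.515584 kg/day

8.515584 kg/day


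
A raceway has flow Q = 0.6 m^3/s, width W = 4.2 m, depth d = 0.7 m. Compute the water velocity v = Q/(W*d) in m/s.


Cross-sectional area = W * d = 4.2 * 0.7 = 2.94 m^2
Velocity = Q / A = 0.6 / 2.94 = 0.204082 m/s

0.204082 m/s


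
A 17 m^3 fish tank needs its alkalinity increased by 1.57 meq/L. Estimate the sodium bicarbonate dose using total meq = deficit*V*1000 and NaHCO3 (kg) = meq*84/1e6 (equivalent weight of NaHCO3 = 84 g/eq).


Tank volume in L = 17 m^3 * 1000 = 17000 L
Total meq required = 1.57 meq/L * 17000 L = 26690 meq
NaHCO3 mass = 26690 meq * 84 mg/meq / 1e6 = 2.24196 kg

2.24196 kg


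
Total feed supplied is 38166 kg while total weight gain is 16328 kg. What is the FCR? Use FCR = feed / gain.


FCR = feed consumed / weight gained
FCR = 38166 kg / 16328 kg = 2.33746

2.33746


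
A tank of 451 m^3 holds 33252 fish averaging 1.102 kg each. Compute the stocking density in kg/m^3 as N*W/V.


Total biomass = 33252 fish * 1.102 kg = 36643.704 kg
Density = total biomass / volume = 36643.704 / 451 = 81.2499 kg/m^3

81.2499 kg/m^3


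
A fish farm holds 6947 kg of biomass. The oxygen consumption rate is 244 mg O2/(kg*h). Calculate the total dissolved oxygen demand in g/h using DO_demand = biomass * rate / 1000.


Total O2 consumption (mg/h) = 6947 kg * 244 mg/(kg*h) = 1695068 mg/h
Convert to g/h: 1695068 / 1000 = 1695.068 g/h

1695.068 g/h


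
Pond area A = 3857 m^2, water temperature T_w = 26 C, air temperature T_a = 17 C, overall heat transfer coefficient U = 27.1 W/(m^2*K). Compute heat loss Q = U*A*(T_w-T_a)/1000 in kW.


Temperature difference dT = 26 - 17 = 9 K
Heat loss (W) = U * A * dT = 27.1 * 3857 * 9 = 940722.3 W
Convert to kW: 940722.3 / 1000 = 940.7223 kW

940.7223 kW


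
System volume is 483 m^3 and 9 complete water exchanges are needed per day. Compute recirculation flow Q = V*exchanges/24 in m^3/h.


Daily recirculation volume = 483 m^3 * 9 = 4347 m^3/day
Flow rate Q = daily volume / 24 h = 4347 / 24 = 181.125 m^3/h

181.125 m^3/h


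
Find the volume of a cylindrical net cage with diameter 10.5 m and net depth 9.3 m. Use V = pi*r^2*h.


r = d/2 = 10.5/2 = 5.25 m
Base area = pi*r^2 = pi*5.25^2 = 86.590148 m^2
Volume = 86.590148 * 9.3 = 805.288 m^3

805.288 m^3


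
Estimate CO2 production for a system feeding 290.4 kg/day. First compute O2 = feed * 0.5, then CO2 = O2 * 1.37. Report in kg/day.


O2 = 290.4 * 0.5 = 145.2
CO2 = 145.2 * 1.37 = 198.924

198.924 kg/day


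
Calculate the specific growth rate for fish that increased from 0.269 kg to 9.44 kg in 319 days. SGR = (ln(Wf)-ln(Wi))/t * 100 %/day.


ln(W_f) = ln(9.44) = 2.244956
ln(W_i) = ln(0.269) = -1.3130439
ln(W_f) - ln(W_i) = 2.244956 - -1.3130439 = 3.5579999
SGR = 3.5579999 / 319 * 100 = 1.11536 %/day

1.11536 %/day


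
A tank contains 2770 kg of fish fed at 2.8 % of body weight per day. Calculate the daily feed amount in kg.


Feeding rate fraction = 2.8% / 100 = 0.028
Daily feed = 2770 kg * 0.028 = 77.56 kg/day

77.56 kg/day


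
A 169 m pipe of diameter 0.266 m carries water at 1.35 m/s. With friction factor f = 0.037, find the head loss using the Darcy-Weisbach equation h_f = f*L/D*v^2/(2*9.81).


v^2 = 1.35^2 = 1.8225 m^2/s^2
L/D = 169/0.266 = 635.33835
h_f = f*(L/D)*v^2/(2g) = 0.037 * 635.33835 * 1.8225 / 19.62 = 2.18361 m

2.18361 m


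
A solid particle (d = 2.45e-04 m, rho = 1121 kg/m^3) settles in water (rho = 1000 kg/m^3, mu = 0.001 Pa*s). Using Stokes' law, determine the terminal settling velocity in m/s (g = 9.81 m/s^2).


Density difference: rho_p - rho_f = 1121 - 1000 = 121 kg/m^3
d^2 = (2.45e-04)^2 = 6.0025e-08 m^2
Numerator = (rho_p - rho_f) * g * d^2 = 121 * 9.81 * 6.0025e-08 = 7.1250275e-05
Denominator = 18 * mu = 18 * 0.001 = 0.018
v_s = 7.1250275e-05 / 0.018 = 0.00395835 m/s
Check: Re = rho_f * v_s * d / mu = 1000 * 0.00395835 * 2.45e-04 / 0.001 = 0.97 < 1, so Stokes' law applies.

0.00395835 m/s


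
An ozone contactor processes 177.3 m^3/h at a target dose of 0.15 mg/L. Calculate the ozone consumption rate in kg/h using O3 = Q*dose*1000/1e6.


O3 demand (mg/h) = Q * dose * 1000 = 177.3 * 0.15 * 1000 = 26595 mg/h
Convert mg to kg: 26595 / 1e6 = 0.026595 kg/h

0.026595 kg/h


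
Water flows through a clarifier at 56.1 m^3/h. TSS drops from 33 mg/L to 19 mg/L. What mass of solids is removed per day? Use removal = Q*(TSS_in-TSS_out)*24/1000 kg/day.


Concentration drop: TSS_in - TSS_out = 33 - 19 = 14 mg/L
Hourly solids removed = Q * dTSS = 56.1 m^3/h * 14 mg/L = 785.4 g/h  (m^3/h * mg/L = g/h)
Daily solids removed = 785.4 * 24 = 18849.6 g/day
Convert g to kg: 18849.6 / 1000 = 18.8496 kg/day

18.8496 kg/day


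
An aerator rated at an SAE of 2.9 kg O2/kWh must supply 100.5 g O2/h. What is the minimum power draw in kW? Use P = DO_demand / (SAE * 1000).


SAE in g O2/kWh = 2.9 * 1000 = 2900 g/kWh
P = DO_demand / SAE_g = 100.5 / 2900 = 0.0346552 kW

0.0346552 kW


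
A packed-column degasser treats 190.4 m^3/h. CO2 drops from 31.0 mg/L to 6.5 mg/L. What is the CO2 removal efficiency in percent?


CO2_out / CO2_in = 6.5 / 31.0 = 0.20967742
Fraction remaining = 0.20967742
efficiency = (1 - 0.20967742) * 100 = 79.0323 %

79.0323 %


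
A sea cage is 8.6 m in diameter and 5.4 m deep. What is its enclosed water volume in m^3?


r = d/2 = 8.6/2 = 4.3 m
Base area = pi*r^2 = pi*4.3^2 = 58.088048 m^2
Volume = 58.088048 * 5.4 = 313.675 m^3

313.675 m^3


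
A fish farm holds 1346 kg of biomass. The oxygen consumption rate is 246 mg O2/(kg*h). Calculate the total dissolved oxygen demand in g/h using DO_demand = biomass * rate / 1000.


Total O2 consumption (mg/h) = 1346 kg * 246 mg/(kg*h) = 331116 mg/h
Convert to g/h: 331116 / 1000 = 331.116 g/h

331.116 g/h


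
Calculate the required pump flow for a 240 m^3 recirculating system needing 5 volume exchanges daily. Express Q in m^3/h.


Daily recirculation volume = 240 m^3 * 5 = 1200 m^3/day
Flow rate Q = daily volume / 24 h = 1200 / 24 = 50 m^3/h

50 m^3/h


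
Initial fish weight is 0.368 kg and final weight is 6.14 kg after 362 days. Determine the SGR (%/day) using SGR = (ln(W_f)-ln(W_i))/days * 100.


ln(W_f) = ln(6.14) = 1.8148247
ln(W_i) = ln(0.368) = -0.99967234
ln(W_f) - ln(W_i) = 1.8148247 - -0.99967234 = 2.814497
SGR = 2.814497 / 362 * 100 = 0.777485 %/day

0.777485 %/day


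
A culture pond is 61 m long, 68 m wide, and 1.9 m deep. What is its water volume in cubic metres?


Base area = L * W = 61 * 68 = 4148 m^2
Volume = area * depth = 4148 * 1.9 = 7881.2 m^3

7881.2 m^3


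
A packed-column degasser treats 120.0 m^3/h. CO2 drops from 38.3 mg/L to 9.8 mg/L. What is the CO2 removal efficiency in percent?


CO2_out / CO2_in = 9.8 / 38.3 = 0.25587467
Fraction remaining = 0.25587467
efficiency = (1 - 0.25587467) * 100 = 74.4125 %

74.4125 %


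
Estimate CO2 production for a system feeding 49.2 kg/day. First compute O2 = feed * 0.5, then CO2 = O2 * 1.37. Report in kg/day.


O2 = 49.2 * 0.5 = 24.6
CO2 = 24.6 * 1.37 = 33.702

33.702 kg/day


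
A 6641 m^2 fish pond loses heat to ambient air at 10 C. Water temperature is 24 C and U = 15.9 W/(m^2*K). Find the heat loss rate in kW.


Temperature difference dT = 24 - 10 = 14 K
Heat loss (W) = U * A * dT = 15.9 * 6641 * 14 = 1478286.6 W
Convert to kW: 1478286.6 / 1000 = 1478.2866 kW

1478.2866 kW


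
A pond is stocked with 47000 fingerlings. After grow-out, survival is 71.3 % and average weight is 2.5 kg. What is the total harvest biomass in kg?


Survivors = 47000 * 71.3/100 = 33511 fish
Harvest biomass = survivors * W_f = 33511 * 2.5 = 83777.5 kg

83777.5 kg


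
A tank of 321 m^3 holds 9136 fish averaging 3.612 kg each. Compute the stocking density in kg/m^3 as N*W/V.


Total biomass = 9136 fish * 3.612 kg = 32999.232 kg
Density = total biomass / volume = 32999.232 / 321 = 102.801 kg/m^3

102.801 kg/m^3


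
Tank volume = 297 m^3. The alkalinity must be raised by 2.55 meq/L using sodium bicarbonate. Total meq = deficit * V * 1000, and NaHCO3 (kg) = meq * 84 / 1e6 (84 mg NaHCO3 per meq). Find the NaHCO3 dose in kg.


Tank volume in L = 297 m^3 * 1000 = 297000 L
Total meq required = 2.55 meq/L * 297000 L = 757350 meq
NaHCO3 mass = 757350 meq * 84 mg/meq / 1e6 = 63.6174 kg

63.6174 kg


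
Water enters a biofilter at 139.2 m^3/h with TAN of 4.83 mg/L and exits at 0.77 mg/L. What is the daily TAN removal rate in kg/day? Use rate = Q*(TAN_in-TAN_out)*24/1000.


Concentration drop: TAN_in - TAN_out = 4.83 - 0.77 = 4.06 mg/L
Hourly TAN removed = Q * dTAN = 139.2 m^3/h * 4.06 mg/L = 565.152 g/h  (m^3/h * mg/L = g/h)
Daily TAN removed = 565.152 * 24 = 13563.648 g/day
Convert to kg/day: 13563.648 / 1000 = 13.563648 kg/day

13.563648 kg/day


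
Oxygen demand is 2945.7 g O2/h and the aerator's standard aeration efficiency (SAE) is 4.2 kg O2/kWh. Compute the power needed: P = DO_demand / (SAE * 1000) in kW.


SAE in g O2/kWh = 4.2 * 1000 = 4200 g/kWh
P = DO_demand / SAE_g = 2945.7 / 4200 = 0.701357 kW

0.701357 kW


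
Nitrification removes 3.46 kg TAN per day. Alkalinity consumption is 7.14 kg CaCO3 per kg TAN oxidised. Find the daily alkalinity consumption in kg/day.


Alkalinity factor: 7.14 kg CaCO3 consumed per kg TAN nitrified
alk = 3.46 kg TAN * 7.14 = 24.7044 kg CaCO3/day

24.7044 kg CaCO3/day


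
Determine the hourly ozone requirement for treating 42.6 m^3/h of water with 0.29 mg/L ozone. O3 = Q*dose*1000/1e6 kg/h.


O3 demand (mg/h) = Q * dose * 1000 = 42.6 * 0.29 * 1000 = 12354 mg/h
Convert mg to kg: 12354 / 1e6 = 0.012354 kg/h

0.012354 kg/h


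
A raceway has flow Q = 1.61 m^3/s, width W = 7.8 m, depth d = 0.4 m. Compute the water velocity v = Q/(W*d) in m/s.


Cross-sectional area = W * d = 7.8 * 0.4 = 3.12 m^2
Velocity = Q / A = 1.61 / 3.12 = 0.516026 m/s

0.516026 m/s


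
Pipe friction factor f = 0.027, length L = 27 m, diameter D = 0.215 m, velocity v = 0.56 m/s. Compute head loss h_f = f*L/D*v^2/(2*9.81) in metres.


v^2 = 0.56^2 = 0.3136 m^2/s^2
L/D = 27/0.215 = 125.5814
h_f = f*(L/D)*v^2/(2g) = 0.027 * 125.5814 * 0.3136 / 19.62 = 0.0541959 m

0.0541959 m


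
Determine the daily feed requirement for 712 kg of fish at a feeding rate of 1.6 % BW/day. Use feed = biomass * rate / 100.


Feeding rate fraction = 1.6% / 100 = 0.016
Daily feed = 712 kg * 0.016 = 11.392 kg/day

11.392 kg/day


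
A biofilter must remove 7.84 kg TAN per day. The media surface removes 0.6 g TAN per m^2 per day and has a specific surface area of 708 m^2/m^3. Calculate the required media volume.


A = 7.84*1000 / 0.6 = 13066.667 m^2
V = 13066.667 / 708 = 18.4557

18.4557 m^3


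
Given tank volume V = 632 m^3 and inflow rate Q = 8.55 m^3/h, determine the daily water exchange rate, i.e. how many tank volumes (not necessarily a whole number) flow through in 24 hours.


Daily flow volume = 8.55 m^3/h * 24 h = 205.2 m^3/day
Exchanges = daily flow / tank volume = 205.2 / 632 = 0.324684 exchanges/day

0.324684 exchanges/day


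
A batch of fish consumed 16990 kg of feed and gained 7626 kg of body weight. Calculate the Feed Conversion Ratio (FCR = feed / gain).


FCR = feed consumed / weight gained
FCR = 16990 kg / 7626 kg = 2.2279

2.2279


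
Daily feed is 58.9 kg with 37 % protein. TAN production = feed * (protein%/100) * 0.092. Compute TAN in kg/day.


Protein in feed = 58.9 * 37/100 = 21.793 kg/day
TAN = protein * 0.092 = 21.793 * 0.092 = 2.004956 kg/day

2.004956 kg/day


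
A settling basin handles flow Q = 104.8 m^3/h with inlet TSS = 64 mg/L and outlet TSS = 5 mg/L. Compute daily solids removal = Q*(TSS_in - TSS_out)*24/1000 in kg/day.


Concentration drop: TSS_in - TSS_out = 64 - 5 = 59 mg/L
Hourly solids removed = Q * dTSS = 104.8 m^3/h * 59 mg/L = 6183.2 g/h  (m^3/h * mg/L = g/h)
Daily solids removed = 6183.2 * 24 = 148396.8 g/day
Convert g to kg: 148396.8 / 1000 = 148.3968 kg/day

148.3968 kg/day


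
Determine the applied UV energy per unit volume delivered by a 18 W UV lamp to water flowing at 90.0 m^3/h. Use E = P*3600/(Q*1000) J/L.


Energy delivered per hour = 18 W * 3600 s = 64800 J/h
Volume treated per hour = 90.0 m^3/h * 1000 = 90000 L/h
dose = 64800 / 90000 = 0.72 J/L

0.72 J/L


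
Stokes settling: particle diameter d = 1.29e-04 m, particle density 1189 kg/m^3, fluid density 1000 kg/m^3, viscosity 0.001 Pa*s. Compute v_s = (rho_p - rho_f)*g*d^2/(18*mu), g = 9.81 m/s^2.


Density difference: rho_p - rho_f = 1189 - 1000 = 189 kg/m^3
d^2 = (1.29e-04)^2 = 1.6641e-08 m^2
Numerator = (rho_p - rho_f) * g * d^2 = 189 * 9.81 * 1.6641e-08 = 3.0853912e-05
Denominator = 18 * mu = 18 * 0.001 = 0.018
v_s = 3.0853912e-05 / 0.018 = 0.00171411 m/s
Check: Re = rho_f * v_s * d / mu = 1000 * 0.00171411 * 1.29e-04 / 0.001 = 0.221 < 1, so Stokes' law applies.

0.00171411 m/s


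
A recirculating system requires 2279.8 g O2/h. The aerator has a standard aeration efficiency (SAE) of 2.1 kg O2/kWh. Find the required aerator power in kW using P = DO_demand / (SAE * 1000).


SAE in g O2/kWh = 2.1 * 1000 = 2100 g/kWh
P = DO_demand / SAE_g = 2279.8 / 2100 = 1.08562 kW

1.08562 kW


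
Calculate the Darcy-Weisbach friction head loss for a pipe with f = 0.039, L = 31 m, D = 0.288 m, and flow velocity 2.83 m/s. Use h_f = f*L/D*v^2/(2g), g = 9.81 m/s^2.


v^2 = 2.83^2 = 8.0089 m^2/s^2
L/D = 31/0.288 = 107.63889
h_f = f*(L/D)*v^2/(2g) = 0.039 * 107.63889 * 8.0089 / 19.62 = 1.71359 m

1.71359 m


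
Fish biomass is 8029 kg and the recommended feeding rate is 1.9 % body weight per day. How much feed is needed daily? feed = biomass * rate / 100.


Feeding rate fraction = 1.9% / 100 = 0.019
Daily feed = 8029 kg * 0.019 = 152.551 kg/day

152.551 kg/day


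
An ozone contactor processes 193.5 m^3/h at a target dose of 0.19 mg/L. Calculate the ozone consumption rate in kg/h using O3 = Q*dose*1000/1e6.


O3 demand (mg/h) = Q * dose * 1000 = 193.5 * 0.19 * 1000 = 36765 mg/h
Convert mg to kg: 36765 / 1e6 = 0.036765 kg/h

0.036765 kg/h


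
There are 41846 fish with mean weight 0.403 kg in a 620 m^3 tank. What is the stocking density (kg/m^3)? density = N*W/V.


Total biomass = 41846 fish * 0.403 kg = 16863.938 kg
Density = total biomass / volume = 16863.938 / 620 = 27.1999 kg/m^3

27.1999 kg/m^3


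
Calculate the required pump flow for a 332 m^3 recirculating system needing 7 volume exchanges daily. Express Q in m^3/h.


Daily recirculation volume = 332 m^3 * 7 = 2324 m^3/day
Flow rate Q = daily volume / 24 h = 2324 / 24 = 96.8333 m^3/h

96.8333 m^3/h


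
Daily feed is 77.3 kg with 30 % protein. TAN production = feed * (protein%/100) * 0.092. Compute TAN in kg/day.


Protein in feed = 77.3 * 30/100 = 23.19 kg/day
TAN = protein * 0.092 = 23.19 * 0.092 = 2.13348 kg/day

2.13348 kg/day


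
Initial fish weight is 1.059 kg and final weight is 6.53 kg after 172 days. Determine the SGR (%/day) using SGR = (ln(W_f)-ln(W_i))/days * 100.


ln(W_f) = ln(6.53) = 1.8764069
ln(W_i) = ln(1.059) = 0.057325067
ln(W_f) - ln(W_i) = 1.8764069 - 0.057325067 = 1.8190818
SGR = 1.8190818 / 172 * 100 = 1.05761 %/day

1.05761 %/day


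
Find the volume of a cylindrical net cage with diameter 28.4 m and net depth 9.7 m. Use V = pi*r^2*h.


r = d/2 = 28.4/2 = 14.2 m
Base area = pi*r^2 = pi*14.2^2 = 633.47074 m^2
Volume = 633.47074 * 9.7 = 6144.67 m^3

6144.67 m^3


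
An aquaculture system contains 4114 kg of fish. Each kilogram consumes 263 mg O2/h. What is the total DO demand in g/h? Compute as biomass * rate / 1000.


Total O2 consumption (mg/h) = 4114 kg * 263 mg/(kg*h) = 1081982 mg/h
Convert to g/h: 1081982 / 1000 = 1081.982 g/h

1081.982 g/h


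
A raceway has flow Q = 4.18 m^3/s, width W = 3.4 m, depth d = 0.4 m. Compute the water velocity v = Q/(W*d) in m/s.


Cross-sectional area = W * d = 3.4 * 0.4 = 1.36 m^2
Velocity = Q / A = 4.18 / 1.36 = 3.07353 m/s

3.07353 m/s


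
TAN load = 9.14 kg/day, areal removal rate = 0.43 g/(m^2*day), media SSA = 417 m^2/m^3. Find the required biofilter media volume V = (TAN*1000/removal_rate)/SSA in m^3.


A = 9.14*1000 / 0.43 = 21255.814 m^2
V = 21255.814 / 417 = 50.9732

50.9732 m^3


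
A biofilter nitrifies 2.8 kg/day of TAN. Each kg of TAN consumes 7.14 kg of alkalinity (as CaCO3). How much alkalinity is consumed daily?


Alkalinity factor: 7.14 kg CaCO3 consumed per kg TAN nitrified
alk = 2.8 kg TAN * 7.14 = 19.992 kg CaCO3/day

19.992 kg CaCO3/day


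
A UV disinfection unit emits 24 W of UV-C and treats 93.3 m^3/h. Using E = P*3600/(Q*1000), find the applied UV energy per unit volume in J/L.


Energy delivered per hour = 24 W * 3600 s = 86400 J/h
Volume treated per hour = 93.3 m^3/h * 1000 = 93300 L/h
dose = 86400 / 93300 = 0.926045 J/L

0.926045 J/L


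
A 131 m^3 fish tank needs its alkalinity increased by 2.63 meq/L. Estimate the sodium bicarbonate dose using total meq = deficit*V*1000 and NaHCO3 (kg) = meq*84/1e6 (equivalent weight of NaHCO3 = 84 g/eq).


Tank volume in L = 131 m^3 * 1000 = 131000 L
Total meq required = 2.63 meq/L * 131000 L = 344530 meq
NaHCO3 mass = 344530 meq * 84 mg/meq / 1e6 = 28.9405 kg

28.9405 kg


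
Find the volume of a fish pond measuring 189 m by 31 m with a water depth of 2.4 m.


Base area = L * W = 189 * 31 = 5859 m^2
Volume = area * depth = 5859 * 2.4 = 14061.6 m^3

14061.6 m^3


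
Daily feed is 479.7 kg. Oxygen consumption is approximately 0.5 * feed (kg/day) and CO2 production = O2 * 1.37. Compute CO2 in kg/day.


O2 = 479.7 * 0.5 = 239.85
CO2 = 239.85 * 1.37 = 328.5945

328.5945 kg/day


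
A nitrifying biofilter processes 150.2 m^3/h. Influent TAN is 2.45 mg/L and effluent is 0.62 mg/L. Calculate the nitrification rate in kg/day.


Concentration drop: TAN_in - TAN_out = 2.45 - 0.62 = 1.83 mg/L
Hourly TAN removed = Q * dTAN = 150.2 m^3/h * 1.83 mg/L = 274.866 g/h  (m^3/h * mg/L = g/h)
Daily TAN removed = 274.866 * 24 = 6596.784 g/day
Convert to kg/day: 6596.784 / 1000 = 6.596784 kg/day

6.596784 kg/day


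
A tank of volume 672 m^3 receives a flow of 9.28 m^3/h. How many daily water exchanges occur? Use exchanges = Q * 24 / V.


Daily flow volume = 9.28 m^3/h * 24 h = 222.72 m^3/day
Exchanges = daily flow / tank volume = 222.72 / 672 = 0.331429 exchanges/day

0.331429 exchanges/day
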